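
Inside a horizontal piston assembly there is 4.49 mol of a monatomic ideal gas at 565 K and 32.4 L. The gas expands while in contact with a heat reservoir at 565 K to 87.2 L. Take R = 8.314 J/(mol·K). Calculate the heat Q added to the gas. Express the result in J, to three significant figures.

Isothermal ⇒ ΔU = 0, so Q = W = nRT ln(V₂/V₁).
Q = (4.49)(8.314)(565) ln(87.2/32.4) = 21091 × 0.99 = 20881 J.

Q ≈ 20900 J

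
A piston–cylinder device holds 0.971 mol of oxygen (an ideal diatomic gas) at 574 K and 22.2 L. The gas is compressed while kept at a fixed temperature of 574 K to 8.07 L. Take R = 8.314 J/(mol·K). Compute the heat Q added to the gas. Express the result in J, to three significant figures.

Q ≈ -4690 J

Isothermal ⇒ ΔU = 0, so Q = W = nRT ln(V₂/V₁).
Q = (0.971)(8.314)(574) ln(8.07/22.2) = 4634 × -1.012 = -4689 J.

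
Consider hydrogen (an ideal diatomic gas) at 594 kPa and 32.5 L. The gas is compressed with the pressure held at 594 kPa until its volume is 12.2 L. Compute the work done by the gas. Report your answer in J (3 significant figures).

Isobaric: W = P ΔV.
W = (594 kPa)(12.2 − 32.5 L) = (594)(-20.3) = -12058 J.

W ≈ -12100 J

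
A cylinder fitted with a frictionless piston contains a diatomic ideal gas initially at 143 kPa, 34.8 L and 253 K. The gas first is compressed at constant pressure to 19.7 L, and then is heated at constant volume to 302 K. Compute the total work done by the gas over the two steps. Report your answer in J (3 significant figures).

Step 1 (isobaric): W = PΔV = (143 kPa)(19.7 − 34.8 L) = -2159 J.
Step 2 (isochoric): W = 0 (constant volume).
W_total = -2159 + 0 = -2159 J.

W_total ≈ -2160 J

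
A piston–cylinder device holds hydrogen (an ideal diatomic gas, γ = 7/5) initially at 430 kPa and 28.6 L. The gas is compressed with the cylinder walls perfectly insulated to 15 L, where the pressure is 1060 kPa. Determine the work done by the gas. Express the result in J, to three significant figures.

Adiabatic: W = (P₁V₁ − P₂V₂)/(γ − 1) with γ = 7/5.
P₁V₁ = 12298 J, P₂V₂ = 15900 J.
W = (12298 − 15900) / 0.4 = -9005 J.

W ≈ -9010 J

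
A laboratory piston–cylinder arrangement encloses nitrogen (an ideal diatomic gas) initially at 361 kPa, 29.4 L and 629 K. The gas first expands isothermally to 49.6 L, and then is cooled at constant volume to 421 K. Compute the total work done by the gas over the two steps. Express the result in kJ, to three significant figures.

Step 1 (isothermal): W = P₁V₁ ln(V₂/V₁) = (10613) ln(49.6/29.4) = 5551 J.
Step 2 (isochoric): W = 0 (constant volume).
W_total = 5551 + 0 = 5551 J.

W_total ≈ 5.55 kJ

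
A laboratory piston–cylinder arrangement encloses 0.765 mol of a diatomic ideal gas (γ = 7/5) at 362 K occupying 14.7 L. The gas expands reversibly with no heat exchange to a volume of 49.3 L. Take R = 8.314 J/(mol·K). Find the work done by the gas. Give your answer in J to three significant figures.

Adiabatic: TV^(γ−1) = const with γ = 7/5.
T₂ = T₁ (V₁/V₂)^(γ−1) = 362 × (14.7/49.3)^0.4 = 362 × 0.6163 = 223.1 K.
W_by = nCᵥ(T₁ − T₂) = (0.765)(20.79)(362 − 223.1) = 2209 J.

W ≈ 2210 J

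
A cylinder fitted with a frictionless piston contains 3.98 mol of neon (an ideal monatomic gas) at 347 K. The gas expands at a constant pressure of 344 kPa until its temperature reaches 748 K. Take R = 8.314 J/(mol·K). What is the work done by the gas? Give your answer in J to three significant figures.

Isobaric: W = P ΔV = nR ΔT.
W = (3.98)(8.314)(748 − 347) = 13269 J.

W ≈ 13300 J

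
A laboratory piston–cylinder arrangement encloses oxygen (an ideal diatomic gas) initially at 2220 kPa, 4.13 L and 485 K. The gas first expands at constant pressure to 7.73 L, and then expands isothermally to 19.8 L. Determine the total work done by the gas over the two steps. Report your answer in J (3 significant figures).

W_total ≈ 24100 J

Step 1 (isobaric): W = PΔV = (2220 kPa)(7.73 − 4.13 L) = 7992 J.
After step 1: P = 2220 kPa, V = 7.73 L, T = 907.8 K.
Step 2 (isothermal): W = P₁V₁ ln(V₂/V₁) = (17161) ln(19.8/7.73) = 16141 J.
W_total = 7992 + 16141 = 24133 J.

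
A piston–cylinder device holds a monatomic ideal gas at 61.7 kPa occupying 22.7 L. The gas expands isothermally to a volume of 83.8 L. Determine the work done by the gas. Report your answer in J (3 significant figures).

W ≈ 1830 J

Isothermal: W = nRT ln(V₂/V₁) = P₁V₁ ln(V₂/V₁).
P₁V₁ = (61.7 kPa)(22.7 L) = 1401 J.
W = 1401 × ln(83.8/22.7) = 1401 × 1.306
W_by_gas = 1829 J.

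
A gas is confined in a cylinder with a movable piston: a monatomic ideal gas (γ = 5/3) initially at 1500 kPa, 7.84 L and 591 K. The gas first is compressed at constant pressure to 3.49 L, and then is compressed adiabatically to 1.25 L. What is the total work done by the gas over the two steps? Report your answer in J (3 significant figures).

W_total ≈ -14200 J

Step 1 (isobaric): W = PΔV = (1500 kPa)(3.49 − 7.84 L) = -6525 J.
After step 1: P = 1500 kPa, V = 3.49 L, T = 263.1 K.
Step 2 (adiabatic): W = (P₁V₁ − P₂V₂)/(γ−1) = (5235 − 10380)/0.667 = -7717 J.
W_total = -6525 − 7717 = -14242 J.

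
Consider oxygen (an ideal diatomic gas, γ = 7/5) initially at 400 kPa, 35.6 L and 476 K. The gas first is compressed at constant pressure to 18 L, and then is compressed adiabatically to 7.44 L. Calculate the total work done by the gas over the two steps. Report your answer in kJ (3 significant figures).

W_total ≈ -14.7 kJ

Step 1 (isobaric): W = PΔV = (400 kPa)(18 − 35.6 L) = -7040 J.
After step 1: P = 400 kPa, V = 18 L, T = 240.7 K.
Step 2 (adiabatic): W = (P₁V₁ − P₂V₂)/(γ−1) = (7200 − 10252)/0.4 = -7630 J.
W_total = -7040 − 7630 = -14670 J.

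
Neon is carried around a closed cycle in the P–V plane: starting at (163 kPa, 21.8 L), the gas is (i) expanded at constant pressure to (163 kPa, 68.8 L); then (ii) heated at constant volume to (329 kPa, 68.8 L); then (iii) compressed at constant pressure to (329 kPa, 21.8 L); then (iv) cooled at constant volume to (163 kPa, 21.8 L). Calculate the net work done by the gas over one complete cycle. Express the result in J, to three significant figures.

Constant-volume legs do no work.
W(i) = (163)(68.8 − 21.8) = 7661 J; W(iii) = (329)(21.8 − 68.8) = -15463 J.
W_net = 7661 − 15463 = -7802 J (the counter-clockwise enclosed area).

W_net ≈ -7800 J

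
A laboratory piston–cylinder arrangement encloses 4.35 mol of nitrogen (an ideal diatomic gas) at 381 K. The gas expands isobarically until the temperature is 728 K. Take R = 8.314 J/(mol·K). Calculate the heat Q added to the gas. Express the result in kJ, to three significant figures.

Q ≈ 43.9 kJ

Isobaric: W = nRΔT = (4.35)(8.314)(347) = 12550 J.
ΔU = nCᵥΔT with Cᵥ = 5R/2: ΔU = (4.35)(20.79)(347) = 31374 J.
Q = ΔU + W = 31374 + 12550 = 43923 J.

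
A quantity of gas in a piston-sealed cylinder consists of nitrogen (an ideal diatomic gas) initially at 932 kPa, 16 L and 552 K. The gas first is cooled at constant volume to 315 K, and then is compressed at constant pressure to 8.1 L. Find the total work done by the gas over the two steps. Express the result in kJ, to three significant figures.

Step 1 (isochoric): W = 0 (constant volume).
After step 1: P = 531.8 kPa (V unchanged).
Step 2 (isobaric): W = PΔV = (531.8 kPa)(8.1 − 16 L) = -4202 J.
W_total = 0 − 4202 = -4202 J.

W_total ≈ -4.20 kJ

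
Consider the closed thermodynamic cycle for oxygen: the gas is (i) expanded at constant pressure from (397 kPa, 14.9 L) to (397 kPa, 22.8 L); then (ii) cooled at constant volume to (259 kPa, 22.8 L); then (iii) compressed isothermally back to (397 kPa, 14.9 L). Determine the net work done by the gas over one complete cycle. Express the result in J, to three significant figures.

Leg (i): W = PΔV = (397)(22.8 − 14.9) = 3136 J.
Leg (ii): W = 0.
Leg (iii): W = PᵢVᵢ ln(V_f/Vᵢ) = (5905) ln(14.9/22.8) = -2512 J.
W_net = 3136 − 2512 = 624.2 J.

W_net ≈ 624 J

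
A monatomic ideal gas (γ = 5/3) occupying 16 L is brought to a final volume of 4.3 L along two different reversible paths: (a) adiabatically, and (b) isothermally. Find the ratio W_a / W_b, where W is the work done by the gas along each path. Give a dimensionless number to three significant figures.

W_a / W_b ≈ 1.60

Path (a) adiabatic: W = P₁V₁(1 − (V₁/V₂)^(γ−1))/(γ−1) → W_a/(P₁V₁) = -2.102.
Path (b) isothermal: W = P₁V₁ ln(V₂/V₁) → W_b/(P₁V₁) = -1.314.
W_a / W_b = -2.102 / -1.314 = 1.6.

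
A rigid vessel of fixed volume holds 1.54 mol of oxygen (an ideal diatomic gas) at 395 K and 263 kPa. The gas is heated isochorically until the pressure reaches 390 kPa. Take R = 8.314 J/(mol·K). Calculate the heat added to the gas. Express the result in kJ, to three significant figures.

Q ≈ 6.11 kJ

Constant volume ⇒ W = 0, so Q = ΔU = nCᵥΔT with Cᵥ = 5R/2 = 20.79 J/(mol·K).
At constant V, T₂/T₁ = P₂/P₁ ⇒ ΔT = T₁(P₂/P₁ − 1) = 395·(390/263 − 1) = 190.7 K.
ΔU = (1.54)(20.79)(190.7) = 6105 J.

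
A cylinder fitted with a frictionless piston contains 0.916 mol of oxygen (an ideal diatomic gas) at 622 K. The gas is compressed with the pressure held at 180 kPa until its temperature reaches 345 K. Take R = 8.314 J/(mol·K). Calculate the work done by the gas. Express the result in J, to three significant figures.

Isobaric: W = P ΔV = nR ΔT.
W = (0.916)(8.314)(345 − 622) = -2110 J.

W ≈ -2110 J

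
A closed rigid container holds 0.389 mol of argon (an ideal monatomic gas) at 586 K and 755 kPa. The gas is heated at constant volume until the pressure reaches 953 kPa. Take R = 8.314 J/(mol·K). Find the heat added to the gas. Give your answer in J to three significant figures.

Constant volume ⇒ W = 0, so Q = ΔU = nCᵥΔT with Cᵥ = 3R/2 = 12.47 J/(mol·K).
At constant V, T₂/T₁ = P₂/P₁ ⇒ ΔT = T₁(P₂/P₁ − 1) = 586·(953/755 − 1) = 153.7 K.
ΔU = (0.389)(12.47)(153.7) = 745.5 J.

Q ≈ 746 J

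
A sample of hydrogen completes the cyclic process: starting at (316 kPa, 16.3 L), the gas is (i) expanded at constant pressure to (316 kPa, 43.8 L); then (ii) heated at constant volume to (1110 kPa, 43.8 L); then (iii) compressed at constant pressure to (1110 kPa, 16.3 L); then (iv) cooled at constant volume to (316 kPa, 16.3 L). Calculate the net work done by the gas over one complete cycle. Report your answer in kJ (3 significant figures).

Constant-volume legs do no work.
W(i) = (316)(43.8 − 16.3) = 8690 J; W(iii) = (1110)(16.3 − 43.8) = -30525 J.
W_net = 8690 − 30525 = -21835 J (the counter-clockwise enclosed area).

W_net ≈ -21.8 kJ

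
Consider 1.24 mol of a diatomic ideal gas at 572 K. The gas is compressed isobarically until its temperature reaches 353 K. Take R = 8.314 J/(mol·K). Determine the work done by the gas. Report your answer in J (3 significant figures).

Isobaric: W = P ΔV = nR ΔT.
W = (1.24)(8.314)(353 − 572) = -2258 J.

W ≈ -2260 J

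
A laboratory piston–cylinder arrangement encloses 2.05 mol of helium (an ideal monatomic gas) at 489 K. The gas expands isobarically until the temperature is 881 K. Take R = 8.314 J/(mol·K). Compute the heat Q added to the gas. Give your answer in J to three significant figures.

Q ≈ 16700 J

Isobaric: W = nRΔT = (2.05)(8.314)(392) = 6681 J.
ΔU = nCᵥΔT with Cᵥ = 3R/2: ΔU = (2.05)(12.47)(392) = 10022 J.
Q = ΔU + W = 10022 + 6681 = 16703 J.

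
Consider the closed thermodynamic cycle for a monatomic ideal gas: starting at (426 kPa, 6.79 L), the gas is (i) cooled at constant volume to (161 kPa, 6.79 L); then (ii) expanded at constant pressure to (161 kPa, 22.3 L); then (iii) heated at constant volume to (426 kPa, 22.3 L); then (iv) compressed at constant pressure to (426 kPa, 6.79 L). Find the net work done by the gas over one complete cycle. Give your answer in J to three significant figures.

W_net ≈ -4110 J

Constant-volume legs do no work.
W(ii) = (161)(22.3 − 6.79) = 2497 J; W(iv) = (426)(6.79 − 22.3) = -6607 J.
W_net = 2497 − 6607 = -4110 J (the counter-clockwise enclosed area).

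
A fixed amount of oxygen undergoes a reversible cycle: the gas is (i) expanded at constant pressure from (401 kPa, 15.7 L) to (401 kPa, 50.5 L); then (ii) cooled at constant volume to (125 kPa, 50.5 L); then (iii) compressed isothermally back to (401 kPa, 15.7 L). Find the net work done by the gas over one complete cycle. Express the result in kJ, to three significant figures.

W_net ≈ 6.58 kJ

Leg (i): W = PΔV = (401)(50.5 − 15.7) = 13955 J.
Leg (ii): W = 0.
Leg (iii): W = PᵢVᵢ ln(V_f/Vᵢ) = (6312) ln(15.7/50.5) = -7375 J.
W_net = 13955 − 7375 = 6580 J.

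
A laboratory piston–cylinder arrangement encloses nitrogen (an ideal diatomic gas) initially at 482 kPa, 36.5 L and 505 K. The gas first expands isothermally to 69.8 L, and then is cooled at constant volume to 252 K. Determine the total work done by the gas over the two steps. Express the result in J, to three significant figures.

Step 1 (isothermal): W = P₁V₁ ln(V₂/V₁) = (17593) ln(69.8/36.5) = 11406 J.
Step 2 (isochoric): W = 0 (constant volume).
W_total = 11406 + 0 = 11406 J.

W_total ≈ 11400 J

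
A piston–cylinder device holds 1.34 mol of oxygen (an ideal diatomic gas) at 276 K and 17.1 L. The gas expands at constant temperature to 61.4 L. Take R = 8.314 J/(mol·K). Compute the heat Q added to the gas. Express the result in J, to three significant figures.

Q ≈ 3930 J

Isothermal ⇒ ΔU = 0, so Q = W = nRT ln(V₂/V₁).
Q = (1.34)(8.314)(276) ln(61.4/17.1) = 3075 × 1.278 = 3931 J.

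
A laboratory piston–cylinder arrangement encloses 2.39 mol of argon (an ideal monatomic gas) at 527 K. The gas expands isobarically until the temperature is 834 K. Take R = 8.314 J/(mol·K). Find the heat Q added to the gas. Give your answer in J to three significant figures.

Isobaric: W = nRΔT = (2.39)(8.314)(307) = 6100 J.
ΔU = nCᵥΔT with Cᵥ = 3R/2: ΔU = (2.39)(12.47)(307) = 9150 J.
Q = ΔU + W = 9150 + 6100 = 15251 J.

Q ≈ 15300 J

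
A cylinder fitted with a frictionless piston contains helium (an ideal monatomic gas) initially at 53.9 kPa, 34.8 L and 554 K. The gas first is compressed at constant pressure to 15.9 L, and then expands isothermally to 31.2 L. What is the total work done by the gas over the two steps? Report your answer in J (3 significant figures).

Step 1 (isobaric): W = PΔV = (53.9 kPa)(15.9 − 34.8 L) = -1019 J.
After step 1: P = 53.9 kPa, V = 15.9 L, T = 253.1 K.
Step 2 (isothermal): W = P₁V₁ ln(V₂/V₁) = (857) ln(31.2/15.9) = 577.7 J.
W_total = -1019 + 577.7 = -441 J.

W_total ≈ -441 J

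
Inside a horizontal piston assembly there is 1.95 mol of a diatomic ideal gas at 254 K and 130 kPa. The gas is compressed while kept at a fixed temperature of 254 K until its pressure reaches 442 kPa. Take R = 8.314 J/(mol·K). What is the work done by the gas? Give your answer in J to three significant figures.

Isothermal process: W = nRT ln(V₂/V₁) = nRT ln(P₁/P₂).
W = (1.95)(8.314)(254) × ln(130/442)
  = 4118 × ln(0.2941) = 4118 × -1.224
W_by_gas = -5039 J.

W ≈ -5040 J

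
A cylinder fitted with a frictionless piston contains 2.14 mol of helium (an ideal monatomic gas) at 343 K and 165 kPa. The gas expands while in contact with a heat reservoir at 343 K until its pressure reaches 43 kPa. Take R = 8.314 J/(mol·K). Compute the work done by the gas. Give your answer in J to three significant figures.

Isothermal process: W = nRT ln(V₂/V₁) = nRT ln(P₁/P₂).
W = (2.14)(8.314)(343) × ln(165/43)
  = 6103 × ln(3.837) = 6103 × 1.345
W_by_gas = 8206 J.

W ≈ 8210 J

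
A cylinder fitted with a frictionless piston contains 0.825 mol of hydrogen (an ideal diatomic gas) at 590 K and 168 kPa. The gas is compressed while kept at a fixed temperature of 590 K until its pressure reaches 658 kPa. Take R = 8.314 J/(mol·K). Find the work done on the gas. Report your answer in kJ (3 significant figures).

Isothermal process: W = nRT ln(V₂/V₁) = nRT ln(P₁/P₂).
W = (0.825)(8.314)(590) × ln(168/658)
  = 4047 × ln(0.2553) = 4047 × -1.365
W_by_gas = -5525 J; work on gas = −W_by = 5525 J.

W ≈ 5.52 kJ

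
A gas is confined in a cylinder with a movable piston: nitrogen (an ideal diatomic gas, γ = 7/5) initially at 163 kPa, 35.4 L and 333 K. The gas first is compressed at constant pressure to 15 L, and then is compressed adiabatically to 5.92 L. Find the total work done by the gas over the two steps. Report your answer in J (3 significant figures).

W_total ≈ -6080 J

Step 1 (isobaric): W = PΔV = (163 kPa)(15 − 35.4 L) = -3325 J.
After step 1: P = 163 kPa, V = 15 L, T = 141.1 K.
Step 2 (adiabatic): W = (P₁V₁ − P₂V₂)/(γ−1) = (2445 − 3546)/0.4 = -2753 J.
W_total = -3325 − 2753 = -6079 J.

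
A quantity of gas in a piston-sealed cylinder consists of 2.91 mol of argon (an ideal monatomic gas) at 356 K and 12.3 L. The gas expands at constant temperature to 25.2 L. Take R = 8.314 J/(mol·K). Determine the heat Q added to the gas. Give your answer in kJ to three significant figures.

Q ≈ 6.18 kJ

Isothermal ⇒ ΔU = 0, so Q = W = nRT ln(V₂/V₁).
Q = (2.91)(8.314)(356) ln(25.2/12.3) = 8613 × 0.7172 = 6178 J.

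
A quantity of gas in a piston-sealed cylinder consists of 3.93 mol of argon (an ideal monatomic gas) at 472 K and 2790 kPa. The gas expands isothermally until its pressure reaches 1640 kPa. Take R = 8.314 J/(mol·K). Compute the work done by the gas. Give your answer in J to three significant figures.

Isothermal process: W = nRT ln(V₂/V₁) = nRT ln(P₁/P₂).
W = (3.93)(8.314)(472) × ln(2790/1640)
  = 15422 × ln(1.701) = 15422 × 0.5313
W_by_gas = 8194 J.

W ≈ 8190 J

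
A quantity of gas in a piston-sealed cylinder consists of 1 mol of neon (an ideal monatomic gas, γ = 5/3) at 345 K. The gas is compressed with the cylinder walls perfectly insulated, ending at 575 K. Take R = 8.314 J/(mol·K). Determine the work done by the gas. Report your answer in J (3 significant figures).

W ≈ -2870 J

Adiabatic ⇒ Q = 0, so W_by = −ΔU = nCᵥ(T₁ − T₂).
Cᵥ = 3R/2 = 12.47 J/(mol·K).
W = (1)(12.47)(345 − 575) = -2868 J.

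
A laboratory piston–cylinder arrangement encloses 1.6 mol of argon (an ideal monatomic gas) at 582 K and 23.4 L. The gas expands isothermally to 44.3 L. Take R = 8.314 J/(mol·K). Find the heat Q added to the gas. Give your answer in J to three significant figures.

Isothermal ⇒ ΔU = 0, so Q = W = nRT ln(V₂/V₁).
Q = (1.6)(8.314)(582) ln(44.3/23.4) = 7742 × 0.6382 = 4941 J.

Q ≈ 4940 J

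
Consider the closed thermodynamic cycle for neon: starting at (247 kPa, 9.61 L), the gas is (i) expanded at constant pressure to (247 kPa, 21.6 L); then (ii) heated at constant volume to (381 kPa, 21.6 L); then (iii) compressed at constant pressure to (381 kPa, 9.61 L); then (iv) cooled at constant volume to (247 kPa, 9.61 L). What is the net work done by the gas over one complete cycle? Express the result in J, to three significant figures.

Constant-volume legs do no work.
W(i) = (247)(21.6 − 9.61) = 2962 J; W(iii) = (381)(9.61 − 21.6) = -4568 J.
W_net = 2962 − 4568 = -1607 J (the counter-clockwise enclosed area).

W_net ≈ -1610 J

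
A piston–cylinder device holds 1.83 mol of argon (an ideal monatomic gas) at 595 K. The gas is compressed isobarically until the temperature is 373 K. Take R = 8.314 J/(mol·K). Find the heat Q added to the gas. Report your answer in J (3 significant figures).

Isobaric: W = nRΔT = (1.83)(8.314)(-222) = -3378 J.
ΔU = nCᵥΔT with Cᵥ = 3R/2: ΔU = (1.83)(12.47)(-222) = -5066 J.
Q = ΔU + W = -5066 − 3378 = -8444 J.

Q ≈ -8440 J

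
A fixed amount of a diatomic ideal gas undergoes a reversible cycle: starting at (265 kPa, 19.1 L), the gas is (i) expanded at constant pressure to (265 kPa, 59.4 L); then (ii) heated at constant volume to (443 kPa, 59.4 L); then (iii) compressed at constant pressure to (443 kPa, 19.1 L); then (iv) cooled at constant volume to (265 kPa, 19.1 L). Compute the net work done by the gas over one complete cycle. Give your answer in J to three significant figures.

Constant-volume legs do no work.
W(i) = (265)(59.4 − 19.1) = 10680 J; W(iii) = (443)(19.1 − 59.4) = -17853 J.
W_net = 10680 − 17853 = -7173 J (the counter-clockwise enclosed area).

W_net ≈ -7170 J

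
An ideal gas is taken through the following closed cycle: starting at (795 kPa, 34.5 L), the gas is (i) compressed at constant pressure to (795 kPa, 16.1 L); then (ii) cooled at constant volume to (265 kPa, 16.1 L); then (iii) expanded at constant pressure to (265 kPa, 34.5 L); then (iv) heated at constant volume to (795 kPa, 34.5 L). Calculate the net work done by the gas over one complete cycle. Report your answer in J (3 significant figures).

W_net ≈ -9750 J

Constant-volume legs do no work.
W(i) = (795)(16.1 − 34.5) = -14628 J; W(iii) = (265)(34.5 − 16.1) = 4876 J.
W_net = -14628 + 4876 = -9752 J (the counter-clockwise enclosed area).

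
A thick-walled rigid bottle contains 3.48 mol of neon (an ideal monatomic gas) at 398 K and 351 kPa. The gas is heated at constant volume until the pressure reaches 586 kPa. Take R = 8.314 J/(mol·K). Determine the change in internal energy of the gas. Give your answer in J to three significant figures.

ΔU ≈ 11600 J

Constant volume ⇒ W = 0, so Q = ΔU = nCᵥΔT with Cᵥ = 3R/2 = 12.47 J/(mol·K).
At constant V, T₂/T₁ = P₂/P₁ ⇒ ΔT = T₁(P₂/P₁ − 1) = 398·(586/351 − 1) = 266.5 K.
ΔU = (3.48)(12.47)(266.5) = 11564 J.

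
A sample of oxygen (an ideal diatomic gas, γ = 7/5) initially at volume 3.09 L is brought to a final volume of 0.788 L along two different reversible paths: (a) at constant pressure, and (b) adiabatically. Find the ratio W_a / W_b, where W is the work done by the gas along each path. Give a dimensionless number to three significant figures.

Path (a) isobaric: W = P₁(V₂ − V₁) → W_a/(P₁V₁) = -0.745.
Path (b) adiabatic: W = P₁V₁(1 − (V₁/V₂)^(γ−1))/(γ−1) → W_b/(P₁V₁) = -1.818.
W_a / W_b = -0.745 / -1.818 = 0.4097.

W_a / W_b ≈ 0.410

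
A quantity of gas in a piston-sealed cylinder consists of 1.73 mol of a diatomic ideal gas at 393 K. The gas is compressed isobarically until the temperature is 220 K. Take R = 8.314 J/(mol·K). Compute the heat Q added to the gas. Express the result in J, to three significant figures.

Q ≈ -8710 J

Isobaric: W = nRΔT = (1.73)(8.314)(-173) = -2488 J.
ΔU = nCᵥΔT with Cᵥ = 5R/2: ΔU = (1.73)(20.79)(-173) = -6221 J.
Q = ΔU + W = -6221 − 2488 = -8709 J.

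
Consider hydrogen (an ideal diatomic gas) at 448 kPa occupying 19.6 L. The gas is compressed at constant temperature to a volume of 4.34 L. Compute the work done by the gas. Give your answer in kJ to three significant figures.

W ≈ -13.2 kJ

Isothermal: W = nRT ln(V₂/V₁) = P₁V₁ ln(V₂/V₁).
P₁V₁ = (448 kPa)(19.6 L) = 8781 J.
W = 8781 × ln(4.34/19.6) = 8781 × -1.508
W_by_gas = -13238 J.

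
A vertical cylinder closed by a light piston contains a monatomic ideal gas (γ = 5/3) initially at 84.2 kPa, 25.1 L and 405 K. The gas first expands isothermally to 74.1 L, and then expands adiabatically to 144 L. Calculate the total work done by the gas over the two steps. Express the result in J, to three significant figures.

W_total ≈ 3420 J

Step 1 (isothermal): W = P₁V₁ ln(V₂/V₁) = (2113) ln(74.1/25.1) = 2288 J.
After step 1: P = 28.52 kPa, V = 74.1 L, T = 405 K.
Step 2 (adiabatic): W = (P₁V₁ − P₂V₂)/(γ−1) = (2113 − 1357)/0.667 = 1134 J.
W_total = 2288 + 1134 = 3422 J.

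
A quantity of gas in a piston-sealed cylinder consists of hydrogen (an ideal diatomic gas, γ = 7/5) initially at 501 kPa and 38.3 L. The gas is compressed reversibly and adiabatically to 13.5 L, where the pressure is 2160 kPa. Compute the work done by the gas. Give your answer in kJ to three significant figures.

W ≈ -24.9 kJ

Adiabatic: W = (P₁V₁ − P₂V₂)/(γ − 1) with γ = 7/5.
P₁V₁ = 19188 J, P₂V₂ = 29160 J.
W = (19188 − 29160) / 0.4 = -24929 J.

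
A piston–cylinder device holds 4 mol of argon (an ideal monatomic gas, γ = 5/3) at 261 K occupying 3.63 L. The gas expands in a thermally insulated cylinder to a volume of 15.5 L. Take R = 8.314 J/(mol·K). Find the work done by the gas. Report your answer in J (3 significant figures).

Adiabatic: TV^(γ−1) = const with γ = 5/3.
T₂ = T₁ (V₁/V₂)^(γ−1) = 261 × (3.63/15.5)^0.667 = 261 × 0.3799 = 99.16 K.
W_by = nCᵥ(T₁ − T₂) = (4)(12.47)(261 − 99.16) = 8073 J.

W ≈ 8070 J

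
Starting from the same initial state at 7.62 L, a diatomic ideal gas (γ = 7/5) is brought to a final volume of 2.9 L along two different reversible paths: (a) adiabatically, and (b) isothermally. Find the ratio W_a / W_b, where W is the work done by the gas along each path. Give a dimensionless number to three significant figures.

W_a / W_b ≈ 1.22

Path (a) adiabatic: W = P₁V₁(1 − (V₁/V₂)^(γ−1))/(γ−1) → W_a/(P₁V₁) = -1.179.
Path (b) isothermal: W = P₁V₁ ln(V₂/V₁) → W_b/(P₁V₁) = -0.9661.
W_a / W_b = -1.179 / -0.9661 = 1.221.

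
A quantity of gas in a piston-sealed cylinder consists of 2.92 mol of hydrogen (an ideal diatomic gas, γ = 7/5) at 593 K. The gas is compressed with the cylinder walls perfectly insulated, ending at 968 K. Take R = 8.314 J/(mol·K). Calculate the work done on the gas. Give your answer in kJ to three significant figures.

W ≈ 22.8 kJ

Adiabatic ⇒ Q = 0, so W_by = −ΔU = nCᵥ(T₁ − T₂).
Cᵥ = 5R/2 = 20.79 J/(mol·K).
W = (2.92)(20.79)(593 − 968) = -22760 J.
Work on gas = −W_by = 22760 J.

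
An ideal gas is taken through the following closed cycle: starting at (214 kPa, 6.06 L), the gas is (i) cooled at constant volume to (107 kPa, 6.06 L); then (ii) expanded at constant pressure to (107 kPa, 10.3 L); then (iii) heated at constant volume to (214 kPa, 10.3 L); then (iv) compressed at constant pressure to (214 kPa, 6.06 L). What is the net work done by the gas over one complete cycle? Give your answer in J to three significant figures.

Constant-volume legs do no work.
W(ii) = (107)(10.3 − 6.06) = 453.7 J; W(iv) = (214)(6.06 − 10.3) = -907.4 J.
W_net = 453.7 − 907.4 = -453.7 J (the counter-clockwise enclosed area).

W_net ≈ -454 J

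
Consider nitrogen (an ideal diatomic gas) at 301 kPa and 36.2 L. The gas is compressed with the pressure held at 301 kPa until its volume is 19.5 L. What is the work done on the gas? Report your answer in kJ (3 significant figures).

Isobaric: W = P ΔV.
W = (301 kPa)(19.5 − 36.2 L) = (301)(-16.7) = -5027 J.
Work on gas = −W_by = 5027 J.

W ≈ 5.03 kJ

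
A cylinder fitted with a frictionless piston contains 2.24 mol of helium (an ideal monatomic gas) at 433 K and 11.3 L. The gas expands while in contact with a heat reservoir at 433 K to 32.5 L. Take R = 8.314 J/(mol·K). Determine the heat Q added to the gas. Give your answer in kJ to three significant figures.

Isothermal ⇒ ΔU = 0, so Q = W = nRT ln(V₂/V₁).
Q = (2.24)(8.314)(433) ln(32.5/11.3) = 8064 × 1.056 = 8519 J.

Q ≈ 8.52 kJ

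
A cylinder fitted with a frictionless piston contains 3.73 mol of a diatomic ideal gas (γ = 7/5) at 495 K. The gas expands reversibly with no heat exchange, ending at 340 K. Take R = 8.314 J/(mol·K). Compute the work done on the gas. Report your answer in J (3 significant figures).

W ≈ -12000 J

Adiabatic ⇒ Q = 0, so W_by = −ΔU = nCᵥ(T₁ − T₂).
Cᵥ = 5R/2 = 20.79 J/(mol·K).
W = (3.73)(20.79)(495 − 340) = 12017 J.
Work on gas = −W_by = -12017 J.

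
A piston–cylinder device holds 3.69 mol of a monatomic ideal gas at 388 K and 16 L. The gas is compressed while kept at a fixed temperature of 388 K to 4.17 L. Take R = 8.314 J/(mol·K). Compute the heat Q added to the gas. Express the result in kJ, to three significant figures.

Q ≈ -16.0 kJ

Isothermal ⇒ ΔU = 0, so Q = W = nRT ln(V₂/V₁).
Q = (3.69)(8.314)(388) ln(4.17/16) = 11903 × -1.345 = -16006 J.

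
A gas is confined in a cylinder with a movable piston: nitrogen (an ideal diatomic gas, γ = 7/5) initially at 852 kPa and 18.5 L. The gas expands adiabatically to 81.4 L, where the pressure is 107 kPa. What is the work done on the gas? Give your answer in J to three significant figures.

Adiabatic: W = (P₁V₁ − P₂V₂)/(γ − 1) with γ = 7/5.
P₁V₁ = 15762 J, P₂V₂ = 8710 J.
W = (15762 − 8710) / 0.4 = 17630 J.
Work on gas = −W_by = -17630 J.

W ≈ -17600 J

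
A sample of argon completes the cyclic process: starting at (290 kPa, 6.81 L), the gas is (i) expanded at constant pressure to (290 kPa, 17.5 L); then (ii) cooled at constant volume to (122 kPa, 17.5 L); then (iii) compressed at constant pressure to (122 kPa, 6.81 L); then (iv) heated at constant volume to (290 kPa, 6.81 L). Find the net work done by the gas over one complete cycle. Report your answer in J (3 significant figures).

W_net ≈ 1800 J

Constant-volume legs do no work.
W(i) = (290)(17.5 − 6.81) = 3100 J; W(iii) = (122)(6.81 − 17.5) = -1304 J.
W_net = 3100 − 1304 = 1796 J (the clockwise enclosed area).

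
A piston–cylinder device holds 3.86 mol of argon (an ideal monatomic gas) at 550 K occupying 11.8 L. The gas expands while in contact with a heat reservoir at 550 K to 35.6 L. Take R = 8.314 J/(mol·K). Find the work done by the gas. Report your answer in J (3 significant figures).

Isothermal: W = nRT ln(V₂/V₁).
W = (3.86)(8.314)(550) × ln(35.6/11.8)
  = 17651 × 1.104
W_by_gas = 19491 J.

W ≈ 19500 J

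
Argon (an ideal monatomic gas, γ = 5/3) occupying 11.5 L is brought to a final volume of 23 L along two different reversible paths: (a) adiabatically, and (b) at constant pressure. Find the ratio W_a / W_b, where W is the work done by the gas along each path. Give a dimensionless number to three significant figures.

W_a / W_b ≈ 0.555

Path (a) adiabatic: W = P₁V₁(1 − (V₁/V₂)^(γ−1))/(γ−1) → W_a/(P₁V₁) = 0.5551.
Path (b) isobaric: W = P₁(V₂ − V₁) → W_b/(P₁V₁) = 1.
W_a / W_b = 0.5551 / 1 = 0.5551.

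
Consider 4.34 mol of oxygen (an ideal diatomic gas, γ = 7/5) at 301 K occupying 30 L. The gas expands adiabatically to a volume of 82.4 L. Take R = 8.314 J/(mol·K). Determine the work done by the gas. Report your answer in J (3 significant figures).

W ≈ 9030 J

Adiabatic: TV^(γ−1) = const with γ = 7/5.
T₂ = T₁ (V₁/V₂)^(γ−1) = 301 × (30/82.4)^0.4 = 301 × 0.6675 = 200.9 K.
W_by = nCᵥ(T₁ − T₂) = (4.34)(20.79)(301 − 200.9) = 9027 J.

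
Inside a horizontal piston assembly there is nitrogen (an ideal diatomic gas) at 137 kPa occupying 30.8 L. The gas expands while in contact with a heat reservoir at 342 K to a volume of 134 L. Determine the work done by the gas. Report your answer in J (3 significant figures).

Isothermal: W = nRT ln(V₂/V₁) = P₁V₁ ln(V₂/V₁).
P₁V₁ = (137 kPa)(30.8 L) = 4220 J.
W = 4220 × ln(134/30.8) = 4220 × 1.47
W_by_gas = 6204 J.

W ≈ 6200 J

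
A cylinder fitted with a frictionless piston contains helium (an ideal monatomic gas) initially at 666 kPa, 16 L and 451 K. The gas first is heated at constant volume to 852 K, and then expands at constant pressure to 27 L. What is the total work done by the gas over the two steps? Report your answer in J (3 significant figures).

Step 1 (isochoric): W = 0 (constant volume).
After step 1: P = 1258 kPa (V unchanged).
Step 2 (isobaric): W = PΔV = (1258 kPa)(27 − 16 L) = 13840 J.
W_total = 0 + 13840 = 13840 J.

W_total ≈ 13800 J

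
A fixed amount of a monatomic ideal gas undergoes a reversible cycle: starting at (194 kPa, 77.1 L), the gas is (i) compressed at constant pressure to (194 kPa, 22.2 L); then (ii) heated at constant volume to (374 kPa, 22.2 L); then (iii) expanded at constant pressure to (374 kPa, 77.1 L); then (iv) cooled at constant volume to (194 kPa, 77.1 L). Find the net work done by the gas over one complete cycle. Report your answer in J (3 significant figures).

Constant-volume legs do no work.
W(i) = (194)(22.2 − 77.1) = -10651 J; W(iii) = (374)(77.1 − 22.2) = 20533 J.
W_net = -10651 + 20533 = 9882 J (the clockwise enclosed area).

W_net ≈ 9880 J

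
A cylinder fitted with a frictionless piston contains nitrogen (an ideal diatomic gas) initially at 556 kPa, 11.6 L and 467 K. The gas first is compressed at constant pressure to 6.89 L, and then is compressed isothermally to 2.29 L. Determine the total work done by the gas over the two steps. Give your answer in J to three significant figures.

W_total ≈ -6840 J

Step 1 (isobaric): W = PΔV = (556 kPa)(6.89 − 11.6 L) = -2619 J.
After step 1: P = 556 kPa, V = 6.89 L, T = 277.4 K.
Step 2 (isothermal): W = P₁V₁ ln(V₂/V₁) = (3831) ln(2.29/6.89) = -4220 J.
W_total = -2619 − 4220 = -6839 J.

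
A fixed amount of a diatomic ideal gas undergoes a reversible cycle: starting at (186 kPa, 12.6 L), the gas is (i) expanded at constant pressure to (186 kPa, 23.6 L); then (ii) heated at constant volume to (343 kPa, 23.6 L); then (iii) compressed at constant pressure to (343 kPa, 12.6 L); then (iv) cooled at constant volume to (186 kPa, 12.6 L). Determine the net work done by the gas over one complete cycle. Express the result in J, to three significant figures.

Constant-volume legs do no work.
W(i) = (186)(23.6 − 12.6) = 2046 J; W(iii) = (343)(12.6 − 23.6) = -3773 J.
W_net = 2046 − 3773 = -1727 J (the counter-clockwise enclosed area).

W_net ≈ -1730 J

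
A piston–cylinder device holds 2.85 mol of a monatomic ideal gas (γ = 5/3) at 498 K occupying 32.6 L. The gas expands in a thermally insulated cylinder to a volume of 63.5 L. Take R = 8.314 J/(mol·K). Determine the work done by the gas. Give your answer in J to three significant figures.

W ≈ 6350 J

Adiabatic: TV^(γ−1) = const with γ = 5/3.
T₂ = T₁ (V₁/V₂)^(γ−1) = 498 × (32.6/63.5)^0.667 = 498 × 0.6412 = 319.3 K.
W_by = nCᵥ(T₁ − T₂) = (2.85)(12.47)(498 − 319.3) = 6352 J.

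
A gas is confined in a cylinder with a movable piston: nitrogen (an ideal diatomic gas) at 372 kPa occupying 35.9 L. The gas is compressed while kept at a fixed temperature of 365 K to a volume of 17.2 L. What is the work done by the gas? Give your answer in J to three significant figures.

W ≈ -9830 J

Isothermal: W = nRT ln(V₂/V₁) = P₁V₁ ln(V₂/V₁).
P₁V₁ = (372 kPa)(35.9 L) = 13355 J.
W = 13355 × ln(17.2/35.9) = 13355 × -0.7358
W_by_gas = -9827 J.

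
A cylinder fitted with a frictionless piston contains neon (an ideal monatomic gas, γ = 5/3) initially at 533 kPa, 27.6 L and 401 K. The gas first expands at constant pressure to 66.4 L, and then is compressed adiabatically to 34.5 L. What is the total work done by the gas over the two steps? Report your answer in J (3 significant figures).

W_total ≈ -8370 J

Step 1 (isobaric): W = PΔV = (533 kPa)(66.4 − 27.6 L) = 20680 J.
After step 1: P = 533 kPa, V = 66.4 L, T = 964.7 K.
Step 2 (adiabatic): W = (P₁V₁ − P₂V₂)/(γ−1) = (35391 − 54760)/0.667 = -29053 J.
W_total = 20680 − 29053 = -8372 J.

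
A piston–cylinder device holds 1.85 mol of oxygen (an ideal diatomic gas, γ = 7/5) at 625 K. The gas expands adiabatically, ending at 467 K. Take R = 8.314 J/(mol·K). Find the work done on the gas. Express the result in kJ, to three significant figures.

Adiabatic ⇒ Q = 0, so W_by = −ΔU = nCᵥ(T₁ − T₂).
Cᵥ = 5R/2 = 20.79 J/(mol·K).
W = (1.85)(20.79)(625 − 467) = 6075 J.
Work on gas = −W_by = -6075 J.

W ≈ -6.08 kJ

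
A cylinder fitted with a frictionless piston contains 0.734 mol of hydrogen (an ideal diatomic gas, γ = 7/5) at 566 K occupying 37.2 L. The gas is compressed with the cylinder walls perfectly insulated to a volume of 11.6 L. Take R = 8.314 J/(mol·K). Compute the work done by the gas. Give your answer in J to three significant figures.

Adiabatic: TV^(γ−1) = const with γ = 7/5.
T₂ = T₁ (V₁/V₂)^(γ−1) = 566 × (37.2/11.6)^0.4 = 566 × 1.594 = 902.1 K.
W_by = nCᵥ(T₁ − T₂) = (0.734)(20.79)(566 − 902.1) = -5127 J.

W ≈ -5130 J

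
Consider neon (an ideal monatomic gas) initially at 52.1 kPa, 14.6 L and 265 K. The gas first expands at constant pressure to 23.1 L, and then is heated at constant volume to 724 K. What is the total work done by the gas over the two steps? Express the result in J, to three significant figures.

Step 1 (isobaric): W = PΔV = (52.1 kPa)(23.1 − 14.6 L) = 442.9 J.
Step 2 (isochoric): W = 0 (constant volume).
W_total = 442.9 + 0 = 442.9 J.

W_total ≈ 443 J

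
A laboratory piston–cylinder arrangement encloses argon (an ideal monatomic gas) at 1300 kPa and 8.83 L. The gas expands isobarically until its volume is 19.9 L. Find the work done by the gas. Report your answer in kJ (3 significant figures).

Isobaric: W = P ΔV.
W = (1300 kPa)(19.9 − 8.83 L) = (1300)(11.07) = 14391 J.

W ≈ 14.4 kJ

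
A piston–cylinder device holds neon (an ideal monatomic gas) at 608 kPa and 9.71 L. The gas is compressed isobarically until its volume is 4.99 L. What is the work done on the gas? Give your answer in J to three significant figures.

Isobaric: W = P ΔV.
W = (608 kPa)(4.99 − 9.71 L) = (608)(-4.72) = -2870 J.
Work on gas = −W_by = 2870 J.

W ≈ 2870 J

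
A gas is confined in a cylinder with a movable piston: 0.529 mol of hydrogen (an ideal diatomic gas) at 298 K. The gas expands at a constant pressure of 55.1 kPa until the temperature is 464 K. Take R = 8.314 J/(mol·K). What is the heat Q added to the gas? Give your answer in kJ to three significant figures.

Isobaric: W = nRΔT = (0.529)(8.314)(166) = 730.1 J.
ΔU = nCᵥΔT with Cᵥ = 5R/2: ΔU = (0.529)(20.79)(166) = 1825 J.
Q = ΔU + W = 1825 + 730.1 = 2555 J.

Q ≈ 2.56 kJ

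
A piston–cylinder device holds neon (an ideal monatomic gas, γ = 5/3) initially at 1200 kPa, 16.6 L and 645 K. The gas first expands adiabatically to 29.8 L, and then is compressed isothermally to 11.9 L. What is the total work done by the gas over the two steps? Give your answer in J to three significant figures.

W_total ≈ -2730 J

Step 1 (adiabatic): W = (P₁V₁ − P₂V₂)/(γ−1) = (19920 − 13486)/0.667 = 9651 J.
After step 1: P = 452.6 kPa, V = 29.8 L, T = 436.7 K.
Step 2 (isothermal): W = P₁V₁ ln(V₂/V₁) = (13486) ln(11.9/29.8) = -12380 J.
W_total = 9651 − 12380 = -2729 J.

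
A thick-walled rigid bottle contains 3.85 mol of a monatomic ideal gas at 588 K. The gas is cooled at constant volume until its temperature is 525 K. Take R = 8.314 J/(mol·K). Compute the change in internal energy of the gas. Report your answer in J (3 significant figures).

Constant volume ⇒ W = 0, so Q = ΔU = nCᵥΔT with Cᵥ = 3R/2 = 12.47 J/(mol·K).
ΔU = (3.85)(12.47)(525 − 588) = -3025 J.

ΔU ≈ -3020 J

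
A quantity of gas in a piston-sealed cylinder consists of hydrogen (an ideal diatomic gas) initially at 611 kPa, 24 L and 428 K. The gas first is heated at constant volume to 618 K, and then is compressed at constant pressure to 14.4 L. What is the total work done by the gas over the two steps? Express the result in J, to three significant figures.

W_total ≈ -8470 J

Step 1 (isochoric): W = 0 (constant volume).
After step 1: P = 882.2 kPa (V unchanged).
Step 2 (isobaric): W = PΔV = (882.2 kPa)(14.4 − 24 L) = -8469 J.
W_total = 0 − 8469 = -8469 J.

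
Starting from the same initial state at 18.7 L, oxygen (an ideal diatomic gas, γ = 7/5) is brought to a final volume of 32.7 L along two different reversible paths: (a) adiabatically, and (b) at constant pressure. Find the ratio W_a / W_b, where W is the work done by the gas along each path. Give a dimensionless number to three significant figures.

Path (a) adiabatic: W = P₁V₁(1 − (V₁/V₂)^(γ−1))/(γ−1) → W_a/(P₁V₁) = 0.5008.
Path (b) isobaric: W = P₁(V₂ − V₁) → W_b/(P₁V₁) = 0.7487.
W_a / W_b = 0.5008 / 0.7487 = 0.6689.

W_a / W_b ≈ 0.669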